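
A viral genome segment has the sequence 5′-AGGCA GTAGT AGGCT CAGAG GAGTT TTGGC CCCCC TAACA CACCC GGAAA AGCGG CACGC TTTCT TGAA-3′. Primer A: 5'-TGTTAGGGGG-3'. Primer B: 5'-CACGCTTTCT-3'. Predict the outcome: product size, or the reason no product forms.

Primer A (TGTTAGGGGG) has reverse complement CCCCCTAACA, which matches the top strand at positions 31–40; primer A anneals to the top strand there with its 3' end pointing upstream toward position 31.
Primer B (CACGCTTTCT) matches the top strand directly at positions 56–65; it anneals to the bottom strand with its 3' end pointing downstream toward position 65.
The 3' ends diverge (primer A extends toward position 1, primer B toward position 69), so the primers never converge on a shared product.

No product — the primers' 3' ends point away from each other.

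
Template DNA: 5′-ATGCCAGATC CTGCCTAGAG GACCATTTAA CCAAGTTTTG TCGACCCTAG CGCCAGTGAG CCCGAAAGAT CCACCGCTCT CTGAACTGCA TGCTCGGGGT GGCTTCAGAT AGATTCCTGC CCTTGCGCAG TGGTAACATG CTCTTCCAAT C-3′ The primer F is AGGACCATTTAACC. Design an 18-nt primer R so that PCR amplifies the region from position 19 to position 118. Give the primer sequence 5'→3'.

The product's 3' end on the top strand is position 118.
The reverse primer anneals to the top strand over positions 101–118, i.e. to GGCTTCAGATAGATTCCT.
Its sequence written 5'→3' is the reverse complement: AGGAATCTATCTGAAGCC.

5'-AGGAATCTATCTGAAGCC-3'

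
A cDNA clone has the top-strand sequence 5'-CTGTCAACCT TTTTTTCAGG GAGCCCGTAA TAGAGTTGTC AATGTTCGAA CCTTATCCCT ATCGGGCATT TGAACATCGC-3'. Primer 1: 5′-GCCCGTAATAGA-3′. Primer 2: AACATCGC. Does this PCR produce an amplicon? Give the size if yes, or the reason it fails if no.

Primer 1 (GCCCGTAATAGA) matches the top strand at positions 23–34 (3' end points downstream).
Primer 2 (AACATCGC) also matches the top strand directly, at positions 73–80 — its reverse complement GCGATGTT is not present.
Both primers anneal to the bottom strand with 3' ends pointing the same way, so neither can prime synthesis back toward the other.

No product — both primers anneal to the same strand and extend in the same direction.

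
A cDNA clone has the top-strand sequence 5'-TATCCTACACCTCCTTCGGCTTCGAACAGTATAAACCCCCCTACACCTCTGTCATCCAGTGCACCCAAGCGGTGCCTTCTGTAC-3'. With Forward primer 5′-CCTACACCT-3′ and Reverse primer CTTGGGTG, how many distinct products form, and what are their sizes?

Two products: 66 bp, 30 bp

The forward primer CCTACACCT matches the top strand at positions 4–12, 40–48.
The reverse primer's reverse complement is CACCCAAG, matching at positions 62–69.
Each forward site pairs with the reverse site to give a product ending at position 69: sizes 66, 30 bp.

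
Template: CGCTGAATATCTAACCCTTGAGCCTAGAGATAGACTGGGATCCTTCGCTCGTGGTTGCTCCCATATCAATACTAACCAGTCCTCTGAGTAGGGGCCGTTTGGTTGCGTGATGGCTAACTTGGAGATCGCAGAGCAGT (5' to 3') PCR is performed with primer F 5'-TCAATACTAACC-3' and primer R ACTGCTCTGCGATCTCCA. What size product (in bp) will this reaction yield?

72 bp

Scanning the template, TCAATACTAACC occurs at positions 66–77; this primer anneals to the bottom strand there with its 3' end pointing downstream.
Reverse complement of the reverse primer: TGGAGATCGCAGAGCAGT. This occurs on the top strand at positions 120–137.
The product runs from position 66 to position 137, so its length is 137 − 66 + 1 = 72 bp.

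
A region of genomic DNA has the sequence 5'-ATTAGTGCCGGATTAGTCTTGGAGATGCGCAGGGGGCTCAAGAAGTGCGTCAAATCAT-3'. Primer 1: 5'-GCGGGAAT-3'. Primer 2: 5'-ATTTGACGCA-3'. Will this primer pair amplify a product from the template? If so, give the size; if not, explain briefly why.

Primer 1 (GCGGGAAT) does not match the top strand, and its reverse complement ATTCCCGC does not match either.
With no annealing site for primer 1, no amplification occurs.

No product — primer 1 has no binding site in the template.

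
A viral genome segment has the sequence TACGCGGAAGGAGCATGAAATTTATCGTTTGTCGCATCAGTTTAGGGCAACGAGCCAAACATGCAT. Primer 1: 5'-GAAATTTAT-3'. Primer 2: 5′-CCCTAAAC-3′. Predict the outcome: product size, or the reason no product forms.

Primer 1 (GAAATTTAT) matches the top strand at positions 17–25; it acts as a forward primer.
Primer 2's reverse complement is GTTTAGGG, matching the top strand at positions 40–47; it acts as a reverse primer.
The 3' ends face each other across positions 17–47, giving a 31 bp product.

Yes — a 31 bp product.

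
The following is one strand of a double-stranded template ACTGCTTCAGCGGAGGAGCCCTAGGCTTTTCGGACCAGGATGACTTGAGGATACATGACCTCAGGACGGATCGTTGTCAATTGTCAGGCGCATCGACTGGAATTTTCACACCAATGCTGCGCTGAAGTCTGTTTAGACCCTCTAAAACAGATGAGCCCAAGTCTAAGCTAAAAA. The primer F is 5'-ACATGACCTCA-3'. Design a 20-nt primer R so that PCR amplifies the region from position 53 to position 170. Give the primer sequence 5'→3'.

The product's 3' end on the top strand is position 170.
The reverse primer anneals to the top strand over positions 151–170, i.e. to ATGAGCCCAAGTCTAAGCTA.
Its sequence written 5'→3' is the reverse complement: TAGCTTAGACTTGGGCTCAT.

5'-TAGCTTAGACTTGGGCTCAT-3'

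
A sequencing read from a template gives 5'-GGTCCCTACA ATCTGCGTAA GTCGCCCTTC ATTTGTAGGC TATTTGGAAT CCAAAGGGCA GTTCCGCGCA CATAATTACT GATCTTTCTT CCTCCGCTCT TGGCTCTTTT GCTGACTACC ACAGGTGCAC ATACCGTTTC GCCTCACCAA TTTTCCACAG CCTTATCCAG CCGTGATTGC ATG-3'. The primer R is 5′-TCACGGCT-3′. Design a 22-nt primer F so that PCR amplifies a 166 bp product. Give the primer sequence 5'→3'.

The reverse primer's reverse complement AGCCGTGA matches the template at positions 169–176, so the product ends at position 176.
A 166 bp product then starts at position 176 − 166 + 1 = 11.
The forward primer is identical to the top strand there: ATCTGCGTAAGTCGCCCTTCAT.

5'-ATCTGCGTAAGTCGCCCTTCAT-3'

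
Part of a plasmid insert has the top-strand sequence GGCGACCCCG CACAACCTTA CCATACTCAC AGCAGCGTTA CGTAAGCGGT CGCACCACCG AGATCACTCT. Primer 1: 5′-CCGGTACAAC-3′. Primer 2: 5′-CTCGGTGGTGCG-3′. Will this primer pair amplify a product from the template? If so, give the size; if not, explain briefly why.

Primer 1 (CCGGTACAAC) does not match the top strand, and its reverse complement GTTGTACCGG does not match either.
With no annealing site for primer 1, no amplification occurs.

No product — primer 1 has no binding site in the template.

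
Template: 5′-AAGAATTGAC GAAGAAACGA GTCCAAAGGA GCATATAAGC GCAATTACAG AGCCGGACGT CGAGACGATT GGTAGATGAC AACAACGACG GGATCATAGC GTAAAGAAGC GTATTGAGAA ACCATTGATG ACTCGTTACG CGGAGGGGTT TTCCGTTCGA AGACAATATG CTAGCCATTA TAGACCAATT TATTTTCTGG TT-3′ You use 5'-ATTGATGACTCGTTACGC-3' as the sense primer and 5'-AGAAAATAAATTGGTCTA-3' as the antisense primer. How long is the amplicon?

Forward primer ATTGATGACTCGTTACGC is found on the top strand at positions 124–141.
The reverse primer's reverse complement is TAGACCAATTTATTTTCT, which matches the template at positions 181–198.
The product runs from position 124 to position 198, so its length is 198 − 124 + 1 = 75 bp.

75 bp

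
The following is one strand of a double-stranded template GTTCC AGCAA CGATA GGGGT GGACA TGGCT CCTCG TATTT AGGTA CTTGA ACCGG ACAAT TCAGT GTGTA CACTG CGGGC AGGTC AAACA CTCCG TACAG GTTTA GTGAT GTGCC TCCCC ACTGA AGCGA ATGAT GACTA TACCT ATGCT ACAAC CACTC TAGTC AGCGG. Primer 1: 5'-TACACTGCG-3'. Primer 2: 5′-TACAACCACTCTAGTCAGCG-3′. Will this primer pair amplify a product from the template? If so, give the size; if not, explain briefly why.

No product — both primers anneal to the same strand and extend in the same direction.

Primer 1 (TACACTGCG) matches the top strand at positions 69–77 (3' end points downstream).
Primer 2 (TACAACCACTCTAGTCAGCG) also matches the top strand directly, at positions 150–169 — its reverse complement CGCTGACTAGAGTGGTTGTA is not present.
Both primers anneal to the bottom strand with 3' ends pointing the same way, so neither can prime synthesis back toward the other.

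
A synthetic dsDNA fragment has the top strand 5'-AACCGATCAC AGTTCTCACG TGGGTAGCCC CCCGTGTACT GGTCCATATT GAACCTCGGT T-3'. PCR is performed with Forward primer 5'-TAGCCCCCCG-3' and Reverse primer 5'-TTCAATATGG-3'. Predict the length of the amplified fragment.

29 bp

Forward primer TAGCCCCCCG is found on the top strand at positions 25–34.
The reverse primer's reverse complement is CCATATTGAA, which matches the template at positions 44–53.
Product length = (reverse-primer end) − (forward-primer start) + 1 = 53 − 25 + 1 = 29 bp.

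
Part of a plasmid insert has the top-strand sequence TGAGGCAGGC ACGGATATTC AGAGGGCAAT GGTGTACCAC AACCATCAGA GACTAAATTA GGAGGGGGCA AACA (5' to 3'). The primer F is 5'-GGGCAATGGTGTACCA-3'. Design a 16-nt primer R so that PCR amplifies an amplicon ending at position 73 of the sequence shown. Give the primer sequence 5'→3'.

5'-GTTTGCCCCCTCCTAA-3'

The forward primer binds at positions 24–39; the product's 3' end on the top strand is position 73.
The reverse primer anneals to the top strand over positions 58–73, i.e. to TTAGGAGGGGGCAAAC.
Its sequence written 5'→3' is the reverse complement: GTTTGCCCCCTCCTAA.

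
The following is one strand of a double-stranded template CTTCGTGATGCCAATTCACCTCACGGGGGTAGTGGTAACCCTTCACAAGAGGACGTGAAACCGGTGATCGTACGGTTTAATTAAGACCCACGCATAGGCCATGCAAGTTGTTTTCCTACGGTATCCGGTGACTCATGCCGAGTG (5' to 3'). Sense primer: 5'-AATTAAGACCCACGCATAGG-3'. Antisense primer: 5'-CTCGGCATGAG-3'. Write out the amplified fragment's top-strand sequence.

The forward primer matches the template at positions 79–98.
Taking the reverse complement of CTCGGCATGAG gives CTCATGCCGAG, found at positions 132–142 on the template; the primer anneals here to the top strand with its 3' end pointing upstream.
The product is the template from position 79 through 142 (64 bp).

5'-AATTAAGACCCACGCATAGGCCATGCAAGTTGTTTTCCTACGGTATCCGGTGACTCATGCCGAG-3'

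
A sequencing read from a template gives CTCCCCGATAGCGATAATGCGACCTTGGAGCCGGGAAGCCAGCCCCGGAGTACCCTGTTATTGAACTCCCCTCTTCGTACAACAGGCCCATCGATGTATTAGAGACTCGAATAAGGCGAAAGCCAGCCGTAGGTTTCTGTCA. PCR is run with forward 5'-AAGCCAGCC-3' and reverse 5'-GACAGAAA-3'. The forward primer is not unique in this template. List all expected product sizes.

106 bp, 22 bp

The forward primer AAGCCAGCC matches the top strand at positions 36–44, 120–128.
The reverse primer's reverse complement is TTTCTGTC, matching at positions 134–141.
Each forward site pairs with the reverse site to give a product ending at position 141: sizes 106, 22 bp.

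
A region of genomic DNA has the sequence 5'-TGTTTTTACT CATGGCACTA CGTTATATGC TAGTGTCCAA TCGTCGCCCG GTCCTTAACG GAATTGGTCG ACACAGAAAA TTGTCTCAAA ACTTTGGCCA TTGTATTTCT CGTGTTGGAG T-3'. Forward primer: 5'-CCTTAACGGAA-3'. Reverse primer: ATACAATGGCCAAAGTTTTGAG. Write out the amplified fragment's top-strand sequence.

5'-CCTTAACGGAATTGGTCGACACAGAAAATTGTCTCAAAACTTTGGCCATTGTAT-3'

Scanning the template, CCTTAACGGAA occurs at positions 53–63; this primer anneals to the bottom strand there with its 3' end pointing downstream.
Reverse complement of the reverse primer: CTCAAAACTTTGGCCATTGTAT. This occurs on the top strand at positions 85–106.
The product is the template from position 53 through 106 (54 bp).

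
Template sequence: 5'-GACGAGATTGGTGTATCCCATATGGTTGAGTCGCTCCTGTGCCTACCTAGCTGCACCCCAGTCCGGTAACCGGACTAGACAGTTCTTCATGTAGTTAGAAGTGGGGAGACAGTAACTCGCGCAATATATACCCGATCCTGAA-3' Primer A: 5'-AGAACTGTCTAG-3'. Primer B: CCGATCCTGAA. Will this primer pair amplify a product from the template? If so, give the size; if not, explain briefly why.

Primer A (AGAACTGTCTAG) has reverse complement CTAGACAGTTCT, which matches the top strand at positions 75–86; primer A anneals to the top strand there with its 3' end pointing upstream toward position 75.
Primer B (CCGATCCTGAA) matches the top strand directly at positions 132–142; it anneals to the bottom strand with its 3' end pointing downstream toward position 142.
The 3' ends diverge (primer A extends toward position 1, primer B toward position 142), so the primers never converge on a shared product.

No product — the primers' 3' ends point away from each other.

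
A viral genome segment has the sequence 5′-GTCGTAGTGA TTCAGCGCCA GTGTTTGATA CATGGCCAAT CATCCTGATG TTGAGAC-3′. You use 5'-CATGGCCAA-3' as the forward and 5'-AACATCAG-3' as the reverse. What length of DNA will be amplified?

22 bp

The forward primer matches the template at positions 31–39.
Reverse complement of the reverse primer: CTGATGTT. This occurs on the top strand at positions 45–52.
Product length = (reverse-primer end) − (forward-primer start) + 1 = 52 − 31 + 1 = 22 bp.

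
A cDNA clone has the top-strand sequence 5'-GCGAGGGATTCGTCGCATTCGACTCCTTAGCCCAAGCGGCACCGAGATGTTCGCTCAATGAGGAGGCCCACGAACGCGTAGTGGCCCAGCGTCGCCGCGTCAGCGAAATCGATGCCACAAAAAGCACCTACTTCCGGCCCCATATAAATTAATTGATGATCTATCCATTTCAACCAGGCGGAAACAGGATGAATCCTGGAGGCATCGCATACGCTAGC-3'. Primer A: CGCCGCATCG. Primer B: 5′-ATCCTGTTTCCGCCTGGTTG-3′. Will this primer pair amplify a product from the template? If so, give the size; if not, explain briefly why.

Primer A (CGCCGCATCG) does not match the top strand, and its reverse complement CGATGCGGCG does not match either.
With no annealing site for primer A, no amplification occurs.

No product — primer A has no binding site in the template.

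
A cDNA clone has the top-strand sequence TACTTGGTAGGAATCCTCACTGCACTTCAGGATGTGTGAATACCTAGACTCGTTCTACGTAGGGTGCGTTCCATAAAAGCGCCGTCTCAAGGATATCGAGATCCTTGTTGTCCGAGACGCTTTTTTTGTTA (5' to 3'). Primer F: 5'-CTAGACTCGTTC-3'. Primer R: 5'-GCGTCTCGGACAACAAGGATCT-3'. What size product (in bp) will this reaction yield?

Forward primer CTAGACTCGTTC is found on the top strand at positions 44–55.
The reverse primer's reverse complement is AGATCCTTGTTGTCCGAGACGC, which matches the template at positions 99–120.
The product runs from position 44 to position 120, so its length is 120 − 44 + 1 = 77 bp.

77 bp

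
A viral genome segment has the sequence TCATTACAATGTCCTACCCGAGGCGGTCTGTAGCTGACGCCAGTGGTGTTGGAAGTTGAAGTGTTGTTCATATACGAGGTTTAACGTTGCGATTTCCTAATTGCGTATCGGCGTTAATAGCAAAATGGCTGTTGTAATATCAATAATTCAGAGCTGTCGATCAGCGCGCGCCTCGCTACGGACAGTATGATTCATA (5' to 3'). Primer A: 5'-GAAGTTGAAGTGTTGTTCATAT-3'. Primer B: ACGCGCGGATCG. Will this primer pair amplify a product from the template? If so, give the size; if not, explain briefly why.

No product — primer B has no binding site in the template.

Primer B (ACGCGCGGATCG) does not match the top strand, and its reverse complement CGATCCGCGCGT does not match either.
With no annealing site for primer B, no amplification occurs.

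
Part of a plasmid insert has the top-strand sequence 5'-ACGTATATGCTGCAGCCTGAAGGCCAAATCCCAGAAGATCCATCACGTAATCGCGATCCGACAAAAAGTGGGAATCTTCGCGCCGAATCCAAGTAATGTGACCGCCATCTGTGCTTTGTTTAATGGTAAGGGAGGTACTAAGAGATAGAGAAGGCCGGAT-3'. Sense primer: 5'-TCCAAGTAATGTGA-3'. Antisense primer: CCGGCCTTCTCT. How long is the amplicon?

Forward primer TCCAAGTAATGTGA is found on the top strand at positions 88–101.
Reverse complement of the reverse primer: AGAGAAGGCCGG. This occurs on the top strand at positions 147–158.
The product runs from position 88 to position 158, so its length is 158 − 88 + 1 = 71 bp.

71 bp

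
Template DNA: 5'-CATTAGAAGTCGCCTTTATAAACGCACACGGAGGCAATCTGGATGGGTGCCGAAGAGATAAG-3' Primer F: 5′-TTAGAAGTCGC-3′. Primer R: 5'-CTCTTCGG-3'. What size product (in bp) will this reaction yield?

55 bp

Scanning the template, TTAGAAGTCGC occurs at positions 3–13; this primer anneals to the bottom strand there with its 3' end pointing downstream.
Reverse complement of the reverse primer: CCGAAGAG. This occurs on the top strand at positions 50–57.
Amplicon spans positions 3–57: 55 bp.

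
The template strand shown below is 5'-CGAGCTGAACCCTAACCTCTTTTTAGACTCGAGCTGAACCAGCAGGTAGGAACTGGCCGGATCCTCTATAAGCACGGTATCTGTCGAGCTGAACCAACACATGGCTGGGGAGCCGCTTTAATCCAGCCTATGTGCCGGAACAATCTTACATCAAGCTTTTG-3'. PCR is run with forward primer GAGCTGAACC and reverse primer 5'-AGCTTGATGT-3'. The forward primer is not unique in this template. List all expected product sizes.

The forward primer GAGCTGAACC matches the top strand at positions 2–11, 31–40, 86–95.
The reverse primer's reverse complement is ACATCAAGCT, matching at positions 148–157.
Each forward site pairs with the reverse site to give a product ending at position 157: sizes 156, 127, 72 bp.

156 bp, 127 bp, 72 bp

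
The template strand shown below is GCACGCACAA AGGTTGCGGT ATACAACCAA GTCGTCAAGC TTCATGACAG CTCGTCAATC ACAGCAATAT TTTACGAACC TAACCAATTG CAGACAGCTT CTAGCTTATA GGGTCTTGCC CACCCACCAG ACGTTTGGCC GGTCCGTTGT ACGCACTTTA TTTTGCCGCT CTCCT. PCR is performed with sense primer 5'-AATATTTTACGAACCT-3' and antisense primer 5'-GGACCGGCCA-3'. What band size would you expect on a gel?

80 bp

Scanning the template, AATATTTTACGAACCT occurs at positions 66–81; this primer anneals to the bottom strand there with its 3' end pointing downstream.
Taking the reverse complement of GGACCGGCCA gives TGGCCGGTCC, found at positions 136–145 on the template; the primer anneals here to the top strand with its 3' end pointing upstream.
Product length = (reverse-primer end) − (forward-primer start) + 1 = 145 − 66 + 1 = 80 bp.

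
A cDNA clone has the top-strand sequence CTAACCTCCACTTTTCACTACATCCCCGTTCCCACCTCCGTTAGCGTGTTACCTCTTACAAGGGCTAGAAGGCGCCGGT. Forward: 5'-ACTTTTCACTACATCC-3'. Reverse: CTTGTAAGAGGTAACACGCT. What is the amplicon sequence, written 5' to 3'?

Scanning the template, ACTTTTCACTACATCC occurs at positions 10–25; this primer anneals to the bottom strand there with its 3' end pointing downstream.
Taking the reverse complement of CTTGTAAGAGGTAACACGCT gives AGCGTGTTACCTCTTACAAG, found at positions 43–62 on the template; the primer anneals here to the top strand with its 3' end pointing upstream.
The product is the template from position 10 through 62 (53 bp).

5'-ACTTTTCACTACATCCCCGTTCCCACCTCCGTTAGCGTGTTACCTCTTACAAG-3'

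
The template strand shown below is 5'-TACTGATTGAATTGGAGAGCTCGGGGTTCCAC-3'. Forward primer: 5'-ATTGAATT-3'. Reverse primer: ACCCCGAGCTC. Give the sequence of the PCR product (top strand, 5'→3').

The forward primer matches the template at positions 6–13.
The reverse primer's reverse complement is GAGCTCGGGGT, which matches the template at positions 17–27.
The product is the template from position 6 through 27 (22 bp).

5'-ATTGAATTGGAGAGCTCGGGGT-3'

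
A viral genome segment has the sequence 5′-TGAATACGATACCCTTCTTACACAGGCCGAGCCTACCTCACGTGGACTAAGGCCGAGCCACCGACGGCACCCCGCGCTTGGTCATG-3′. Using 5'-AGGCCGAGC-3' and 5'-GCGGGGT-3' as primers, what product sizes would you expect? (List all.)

The forward primer AGGCCGAGC matches the top strand at positions 24–32, 50–58.
The reverse primer's reverse complement is ACCCCGC, matching at positions 69–75.
Each forward site pairs with the reverse site to give a product ending at position 75: sizes 52, 26 bp.

52 bp, 26 bp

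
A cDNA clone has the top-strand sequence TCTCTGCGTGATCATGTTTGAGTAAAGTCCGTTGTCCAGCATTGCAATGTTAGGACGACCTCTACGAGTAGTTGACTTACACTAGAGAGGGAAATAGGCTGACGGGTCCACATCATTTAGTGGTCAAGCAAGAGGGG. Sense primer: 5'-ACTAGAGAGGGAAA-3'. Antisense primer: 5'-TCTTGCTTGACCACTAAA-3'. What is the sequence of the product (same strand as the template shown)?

Forward primer ACTAGAGAGGGAAA is found on the top strand at positions 81–94.
Taking the reverse complement of TCTTGCTTGACCACTAAA gives TTTAGTGGTCAAGCAAGA, found at positions 116–133 on the template; the primer anneals here to the top strand with its 3' end pointing upstream.
The product is the template from position 81 through 133 (53 bp).

5'-ACTAGAGAGGGAAATAGGCTGACGGGTCCACATCATTTAGTGGTCAAGCAAGA-3'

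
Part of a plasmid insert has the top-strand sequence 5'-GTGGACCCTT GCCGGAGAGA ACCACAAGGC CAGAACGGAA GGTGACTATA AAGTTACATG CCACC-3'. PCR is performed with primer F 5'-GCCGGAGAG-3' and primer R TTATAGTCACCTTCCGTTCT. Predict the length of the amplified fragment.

The forward primer matches the template at positions 11–19.
Reverse complement of the reverse primer: AGAACGGAAGGTGACTATAA. This occurs on the top strand at positions 32–51.
Product length = (reverse-primer end) − (forward-primer start) + 1 = 51 − 11 + 1 = 41 bp.

41 bp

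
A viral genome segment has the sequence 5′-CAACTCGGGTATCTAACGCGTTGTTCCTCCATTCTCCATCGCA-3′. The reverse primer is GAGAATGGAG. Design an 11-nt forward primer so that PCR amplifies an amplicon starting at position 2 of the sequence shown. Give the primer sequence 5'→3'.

5'-AACTCGGGTAT-3'

The reverse primer's reverse complement CTCCATTCTC matches the template at positions 27–36; the product starts at position 2.
The forward primer is identical to the top strand over positions 2–12: AACTCGGGTAT.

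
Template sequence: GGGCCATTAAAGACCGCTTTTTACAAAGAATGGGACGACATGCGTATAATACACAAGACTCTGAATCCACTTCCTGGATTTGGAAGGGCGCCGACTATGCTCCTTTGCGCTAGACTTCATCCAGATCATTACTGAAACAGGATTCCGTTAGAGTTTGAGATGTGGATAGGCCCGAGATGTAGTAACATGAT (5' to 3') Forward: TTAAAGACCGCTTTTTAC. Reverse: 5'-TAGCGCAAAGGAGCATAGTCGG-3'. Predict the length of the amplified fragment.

106 bp

Forward primer TTAAAGACCGCTTTTTAC is found on the top strand at positions 7–24.
Reverse complement of the reverse primer: CCGACTATGCTCCTTTGCGCTA. This occurs on the top strand at positions 91–112.
Product length = (reverse-primer end) − (forward-primer start) + 1 = 112 − 7 + 1 = 106 bp.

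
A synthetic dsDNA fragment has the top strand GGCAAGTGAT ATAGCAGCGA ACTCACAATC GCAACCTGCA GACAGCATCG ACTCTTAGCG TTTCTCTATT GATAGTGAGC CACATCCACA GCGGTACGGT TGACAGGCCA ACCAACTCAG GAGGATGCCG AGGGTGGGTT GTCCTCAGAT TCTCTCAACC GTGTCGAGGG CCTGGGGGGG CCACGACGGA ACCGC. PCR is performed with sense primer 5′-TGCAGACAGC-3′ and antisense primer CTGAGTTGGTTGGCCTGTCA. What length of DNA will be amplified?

84 bp

Scanning the template, TGCAGACAGC occurs at positions 37–46; this primer anneals to the bottom strand there with its 3' end pointing downstream.
Taking the reverse complement of CTGAGTTGGTTGGCCTGTCA gives TGACAGGCCAACCAACTCAG, found at positions 101–120 on the template; the primer anneals here to the top strand with its 3' end pointing upstream.
Amplicon spans positions 37–120: 84 bp.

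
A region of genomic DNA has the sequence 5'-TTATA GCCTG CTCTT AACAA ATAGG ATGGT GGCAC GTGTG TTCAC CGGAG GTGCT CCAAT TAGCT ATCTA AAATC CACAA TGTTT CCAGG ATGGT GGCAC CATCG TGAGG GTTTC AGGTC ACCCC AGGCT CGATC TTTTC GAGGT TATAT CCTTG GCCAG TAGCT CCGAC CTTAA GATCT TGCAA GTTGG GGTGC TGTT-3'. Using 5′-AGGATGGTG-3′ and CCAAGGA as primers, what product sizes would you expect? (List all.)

The forward primer AGGATGGTG matches the top strand at positions 23–31, 88–96.
The reverse primer's reverse complement is TCCTTGG, matching at positions 150–156.
Each forward site pairs with the reverse site to give a product ending at position 156: sizes 134, 69 bp.

134 bp, 69 bp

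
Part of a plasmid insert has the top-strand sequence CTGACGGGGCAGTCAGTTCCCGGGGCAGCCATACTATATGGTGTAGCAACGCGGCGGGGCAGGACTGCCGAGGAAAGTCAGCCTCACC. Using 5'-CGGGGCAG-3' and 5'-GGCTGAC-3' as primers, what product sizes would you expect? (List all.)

79 bp, 63 bp, 29 bp

The forward primer CGGGGCAG matches the top strand at positions 5–12, 21–28, 55–62.
The reverse primer's reverse complement is GTCAGCC, matching at positions 77–83.
Each forward site pairs with the reverse site to give a product ending at position 83: sizes 79, 63, 29 bp.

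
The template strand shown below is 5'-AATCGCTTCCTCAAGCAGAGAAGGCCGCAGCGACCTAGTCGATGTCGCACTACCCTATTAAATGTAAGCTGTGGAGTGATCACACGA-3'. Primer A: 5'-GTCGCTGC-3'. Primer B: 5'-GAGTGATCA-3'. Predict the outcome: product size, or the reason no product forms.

Primer A (GTCGCTGC) has reverse complement GCAGCGAC, which matches the top strand at positions 27–34; primer A anneals to the top strand there with its 3' end pointing upstream toward position 27.
Primer B (GAGTGATCA) matches the top strand directly at positions 74–82; it anneals to the bottom strand with its 3' end pointing downstream toward position 82.
The 3' ends diverge (primer A extends toward position 1, primer B toward position 87), so the primers never converge on a shared product.

No product — the primers' 3' ends point away from each other.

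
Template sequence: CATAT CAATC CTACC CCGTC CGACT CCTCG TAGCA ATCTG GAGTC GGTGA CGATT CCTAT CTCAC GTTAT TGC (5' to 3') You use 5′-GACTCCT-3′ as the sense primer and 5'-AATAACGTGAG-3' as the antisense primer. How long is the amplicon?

50 bp

Forward primer GACTCCT is found on the top strand at positions 22–28.
Taking the reverse complement of AATAACGTGAG gives CTCACGTTATT, found at positions 61–71 on the template; the primer anneals here to the top strand with its 3' end pointing upstream.
The product runs from position 22 to position 71, so its length is 71 − 22 + 1 = 50 bp.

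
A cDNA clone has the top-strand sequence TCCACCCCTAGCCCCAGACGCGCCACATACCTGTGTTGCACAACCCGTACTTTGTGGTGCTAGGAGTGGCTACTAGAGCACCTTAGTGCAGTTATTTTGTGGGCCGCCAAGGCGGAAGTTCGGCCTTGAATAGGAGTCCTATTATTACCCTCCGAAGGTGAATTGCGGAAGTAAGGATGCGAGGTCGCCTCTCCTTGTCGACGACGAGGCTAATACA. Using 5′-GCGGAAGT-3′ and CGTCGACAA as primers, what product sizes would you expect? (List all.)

The forward primer GCGGAAGT matches the top strand at positions 112–119, 165–172.
The reverse primer's reverse complement is TTGTCGACG, matching at positions 195–203.
Each forward site pairs with the reverse site to give a product ending at position 203: sizes 92, 39 bp.

92 bp, 39 bp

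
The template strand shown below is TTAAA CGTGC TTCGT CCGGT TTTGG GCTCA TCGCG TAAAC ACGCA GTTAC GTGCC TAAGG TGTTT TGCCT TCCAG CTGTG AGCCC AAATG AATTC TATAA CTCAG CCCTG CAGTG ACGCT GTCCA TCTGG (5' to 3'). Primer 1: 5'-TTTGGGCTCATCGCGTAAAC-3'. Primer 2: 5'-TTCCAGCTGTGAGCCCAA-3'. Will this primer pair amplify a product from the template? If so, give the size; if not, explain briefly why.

No product — both primers anneal to the same strand and extend in the same direction.

Primer 1 (TTTGGGCTCATCGCGTAAAC) matches the top strand at positions 21–40 (3' end points downstream).
Primer 2 (TTCCAGCTGTGAGCCCAA) also matches the top strand directly, at positions 70–87 — its reverse complement TTGGGCTCACAGCTGGAA is not present.
Both primers anneal to the bottom strand with 3' ends pointing the same way, so neither can prime synthesis back toward the other.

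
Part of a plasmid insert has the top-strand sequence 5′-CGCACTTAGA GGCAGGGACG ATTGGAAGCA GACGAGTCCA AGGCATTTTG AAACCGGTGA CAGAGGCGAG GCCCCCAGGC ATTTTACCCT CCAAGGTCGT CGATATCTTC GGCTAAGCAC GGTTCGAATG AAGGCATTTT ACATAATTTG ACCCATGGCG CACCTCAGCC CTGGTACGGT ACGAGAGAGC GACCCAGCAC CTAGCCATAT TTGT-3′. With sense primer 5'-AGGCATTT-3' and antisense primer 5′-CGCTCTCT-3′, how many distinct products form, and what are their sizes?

Three products: 151 bp, 115 bp, 60 bp

The forward primer AGGCATTT matches the top strand at positions 41–48, 77–84, 132–139.
The reverse primer's reverse complement is AGAGAGCG, matching at positions 184–191.
Each forward site pairs with the reverse site to give a product ending at position 191: sizes 151, 115, 60 bp.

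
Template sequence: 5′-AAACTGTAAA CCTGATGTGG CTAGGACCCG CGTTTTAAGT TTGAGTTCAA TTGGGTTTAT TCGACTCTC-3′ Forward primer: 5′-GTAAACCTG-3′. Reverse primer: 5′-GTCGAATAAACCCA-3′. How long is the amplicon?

60 bp

Scanning the template, GTAAACCTG occurs at positions 6–14; this primer anneals to the bottom strand there with its 3' end pointing downstream.
The reverse primer's reverse complement is TGGGTTTATTCGAC, which matches the template at positions 52–65.
Amplicon spans positions 6–65: 60 bp.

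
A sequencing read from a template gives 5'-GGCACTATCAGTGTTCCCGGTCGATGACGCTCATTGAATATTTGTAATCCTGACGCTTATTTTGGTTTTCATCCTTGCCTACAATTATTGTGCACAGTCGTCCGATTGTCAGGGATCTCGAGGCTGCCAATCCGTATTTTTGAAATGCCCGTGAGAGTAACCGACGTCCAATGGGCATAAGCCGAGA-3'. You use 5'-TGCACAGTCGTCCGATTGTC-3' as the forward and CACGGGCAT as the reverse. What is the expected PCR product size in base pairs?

63 bp

The forward primer matches the template at positions 91–110.
The reverse primer's reverse complement is ATGCCCGTG, which matches the template at positions 145–153.
The product runs from position 91 to position 153, so its length is 153 − 91 + 1 = 63 bp.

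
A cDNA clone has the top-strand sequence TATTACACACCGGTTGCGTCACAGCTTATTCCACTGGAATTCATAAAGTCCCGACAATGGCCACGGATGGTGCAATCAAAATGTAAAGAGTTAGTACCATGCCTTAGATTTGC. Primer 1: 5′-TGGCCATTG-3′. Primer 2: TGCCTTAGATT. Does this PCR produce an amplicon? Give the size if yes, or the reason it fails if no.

Primer 1 (TGGCCATTG) has reverse complement CAATGGCCA, which matches the top strand at positions 55–63; primer 1 anneals to the top strand there with its 3' end pointing upstream toward position 55.
Primer 2 (TGCCTTAGATT) matches the top strand directly at positions 100–110; it anneals to the bottom strand with its 3' end pointing downstream toward position 110.
The 3' ends diverge (primer 1 extends toward position 1, primer 2 toward position 113), so the primers never converge on a shared product.

No product — the primers' 3' ends point away from each other.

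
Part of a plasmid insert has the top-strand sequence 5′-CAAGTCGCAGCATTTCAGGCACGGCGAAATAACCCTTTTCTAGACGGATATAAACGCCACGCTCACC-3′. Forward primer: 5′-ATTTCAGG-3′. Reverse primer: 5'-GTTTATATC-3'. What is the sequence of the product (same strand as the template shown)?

5'-ATTTCAGGCACGGCGAAATAACCCTTTTCTAGACGGATATAAAC-3'

The forward primer matches the template at positions 12–19.
The reverse primer's reverse complement is GATATAAAC, which matches the template at positions 47–55.
The product is the template from position 12 through 55 (44 bp).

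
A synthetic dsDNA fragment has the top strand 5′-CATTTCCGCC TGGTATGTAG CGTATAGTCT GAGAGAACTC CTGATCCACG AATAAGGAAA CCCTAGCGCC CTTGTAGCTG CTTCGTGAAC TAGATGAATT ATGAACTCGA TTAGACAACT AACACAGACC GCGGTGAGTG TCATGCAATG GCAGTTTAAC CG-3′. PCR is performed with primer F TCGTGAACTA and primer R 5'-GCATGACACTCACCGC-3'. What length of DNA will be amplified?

Forward primer TCGTGAACTA is found on the top strand at positions 83–92.
The reverse primer's reverse complement is GCGGTGAGTGTCATGC, which matches the template at positions 131–146.
The product runs from position 83 to position 146, so its length is 146 − 83 + 1 = 64 bp.

64 bp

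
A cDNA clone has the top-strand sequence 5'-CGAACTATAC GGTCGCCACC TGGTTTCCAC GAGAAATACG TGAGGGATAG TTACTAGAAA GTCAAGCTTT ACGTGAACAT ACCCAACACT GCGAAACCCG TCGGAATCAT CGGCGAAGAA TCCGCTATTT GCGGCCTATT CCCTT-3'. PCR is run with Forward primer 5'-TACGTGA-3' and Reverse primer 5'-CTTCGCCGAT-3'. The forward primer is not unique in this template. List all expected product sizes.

The forward primer TACGTGA matches the top strand at positions 37–43, 70–76.
The reverse primer's reverse complement is ATCGGCGAAG, matching at positions 109–118.
Each forward site pairs with the reverse site to give a product ending at position 118: sizes 82, 49 bp.

82 bp, 49 bp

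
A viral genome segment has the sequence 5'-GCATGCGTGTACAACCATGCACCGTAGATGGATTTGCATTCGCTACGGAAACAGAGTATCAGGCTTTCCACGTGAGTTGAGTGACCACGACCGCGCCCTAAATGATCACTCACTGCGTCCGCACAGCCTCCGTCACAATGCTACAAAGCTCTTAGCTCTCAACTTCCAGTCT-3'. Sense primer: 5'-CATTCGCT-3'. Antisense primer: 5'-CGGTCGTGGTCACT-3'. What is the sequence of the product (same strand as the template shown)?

5'-CATTCGCTACGGAAACAGAGTATCAGGCTTTCCACGTGAGTTGAGTGACCACGACCG-3'

Scanning the template, CATTCGCT occurs at positions 37–44; this primer anneals to the bottom strand there with its 3' end pointing downstream.
The reverse primer's reverse complement is AGTGACCACGACCG, which matches the template at positions 80–93.
The product is the template from position 37 through 93 (57 bp).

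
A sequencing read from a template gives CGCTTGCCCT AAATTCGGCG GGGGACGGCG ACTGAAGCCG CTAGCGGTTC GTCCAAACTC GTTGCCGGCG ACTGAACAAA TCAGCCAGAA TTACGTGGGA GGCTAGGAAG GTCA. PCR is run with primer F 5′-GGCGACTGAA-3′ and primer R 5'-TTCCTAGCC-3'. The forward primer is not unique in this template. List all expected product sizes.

The forward primer GGCGACTGAA matches the top strand at positions 27–36, 67–76.
The reverse primer's reverse complement is GGCTAGGAA, matching at positions 101–109.
Each forward site pairs with the reverse site to give a product ending at position 109: sizes 83, 43 bp.

83 bp, 43 bp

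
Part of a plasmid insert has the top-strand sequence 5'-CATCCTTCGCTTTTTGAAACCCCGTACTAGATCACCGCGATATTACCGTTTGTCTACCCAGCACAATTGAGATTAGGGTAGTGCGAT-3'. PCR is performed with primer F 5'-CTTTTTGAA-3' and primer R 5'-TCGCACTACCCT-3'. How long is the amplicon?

Forward primer CTTTTTGAA is found on the top strand at positions 10–18.
Taking the reverse complement of TCGCACTACCCT gives AGGGTAGTGCGA, found at positions 75–86 on the template; the primer anneals here to the top strand with its 3' end pointing upstream.
Amplicon spans positions 10–86: 77 bp.

77 bp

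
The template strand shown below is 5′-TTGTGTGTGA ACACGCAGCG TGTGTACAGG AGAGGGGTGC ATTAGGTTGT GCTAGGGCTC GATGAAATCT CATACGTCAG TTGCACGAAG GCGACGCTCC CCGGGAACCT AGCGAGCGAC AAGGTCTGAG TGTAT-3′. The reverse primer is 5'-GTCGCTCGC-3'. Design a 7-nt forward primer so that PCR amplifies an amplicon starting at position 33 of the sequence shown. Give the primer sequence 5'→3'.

5'-AGGGGTG-3'

The reverse primer's reverse complement GCGAGCGAC matches the template at positions 112–120; the product starts at position 33.
The forward primer is identical to the top strand over positions 33–39: AGGGGTG.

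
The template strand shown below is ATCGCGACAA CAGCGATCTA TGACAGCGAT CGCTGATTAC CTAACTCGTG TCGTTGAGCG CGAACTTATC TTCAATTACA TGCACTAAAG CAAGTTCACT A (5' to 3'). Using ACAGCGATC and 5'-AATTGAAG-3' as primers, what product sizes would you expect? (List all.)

The forward primer ACAGCGATC matches the top strand at positions 10–18, 23–31.
The reverse primer's reverse complement is CTTCAATT, matching at positions 70–77.
Each forward site pairs with the reverse site to give a product ending at position 77: sizes 68, 55 bp.

68 bp, 55 bp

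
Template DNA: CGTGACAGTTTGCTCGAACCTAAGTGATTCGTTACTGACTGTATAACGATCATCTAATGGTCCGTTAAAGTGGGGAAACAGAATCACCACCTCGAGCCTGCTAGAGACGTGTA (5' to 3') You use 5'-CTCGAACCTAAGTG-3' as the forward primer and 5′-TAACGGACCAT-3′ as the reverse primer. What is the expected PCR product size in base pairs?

55 bp

Forward primer CTCGAACCTAAGTG is found on the top strand at positions 13–26.
Taking the reverse complement of TAACGGACCAT gives ATGGTCCGTTA, found at positions 57–67 on the template; the primer anneals here to the top strand with its 3' end pointing upstream.
Amplicon spans positions 13–67: 55 bp.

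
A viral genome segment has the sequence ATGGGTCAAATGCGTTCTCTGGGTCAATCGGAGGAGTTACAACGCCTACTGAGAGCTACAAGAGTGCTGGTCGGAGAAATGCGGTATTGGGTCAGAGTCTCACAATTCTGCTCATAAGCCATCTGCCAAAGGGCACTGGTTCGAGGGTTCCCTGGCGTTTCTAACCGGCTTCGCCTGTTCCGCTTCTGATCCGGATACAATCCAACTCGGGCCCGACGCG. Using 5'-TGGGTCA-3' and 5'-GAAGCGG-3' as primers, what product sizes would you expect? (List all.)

The forward primer TGGGTCA matches the top strand at positions 2–8, 20–26, 88–94.
The reverse primer's reverse complement is CCGCTTC, matching at positions 180–186.
Each forward site pairs with the reverse site to give a product ending at position 186: sizes 185, 167, 99 bp.

185 bp, 167 bp, 99 bp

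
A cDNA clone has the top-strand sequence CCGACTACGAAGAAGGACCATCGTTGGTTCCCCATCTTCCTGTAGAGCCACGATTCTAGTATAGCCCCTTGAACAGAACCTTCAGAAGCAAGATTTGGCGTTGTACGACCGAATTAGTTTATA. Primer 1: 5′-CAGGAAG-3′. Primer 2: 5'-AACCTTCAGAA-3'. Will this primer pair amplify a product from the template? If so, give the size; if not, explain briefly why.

No product — the primers' 3' ends point away from each other.

Primer 1 (CAGGAAG) has reverse complement CTTCCTG, which matches the top strand at positions 36–42; primer 1 anneals to the top strand there with its 3' end pointing upstream toward position 36.
Primer 2 (AACCTTCAGAA) matches the top strand directly at positions 77–87; it anneals to the bottom strand with its 3' end pointing downstream toward position 87.
The 3' ends diverge (primer 1 extends toward position 1, primer 2 toward position 123), so the primers never converge on a shared product.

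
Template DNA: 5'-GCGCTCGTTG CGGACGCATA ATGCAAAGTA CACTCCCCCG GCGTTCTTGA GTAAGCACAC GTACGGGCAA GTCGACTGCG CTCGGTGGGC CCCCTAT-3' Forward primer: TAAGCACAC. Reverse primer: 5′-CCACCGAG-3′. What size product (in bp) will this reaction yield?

37 bp

Scanning the template, TAAGCACAC occurs at positions 52–60; this primer anneals to the bottom strand there with its 3' end pointing downstream.
The reverse primer's reverse complement is CTCGGTGG, which matches the template at positions 81–88.
The product runs from position 52 to position 88, so its length is 88 − 52 + 1 = 37 bp.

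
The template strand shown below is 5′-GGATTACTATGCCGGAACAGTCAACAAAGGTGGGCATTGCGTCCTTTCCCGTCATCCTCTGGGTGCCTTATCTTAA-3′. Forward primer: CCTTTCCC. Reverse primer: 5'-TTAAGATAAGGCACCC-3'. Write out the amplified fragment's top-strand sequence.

5'-CCTTTCCCGTCATCCTCTGGGTGCCTTATCTTAA-3'

Scanning the template, CCTTTCCC occurs at positions 43–50; this primer anneals to the bottom strand there with its 3' end pointing downstream.
Taking the reverse complement of TTAAGATAAGGCACCC gives GGGTGCCTTATCTTAA, found at positions 61–76 on the template; the primer anneals here to the top strand with its 3' end pointing upstream.
The product is the template from position 43 through 76 (34 bp).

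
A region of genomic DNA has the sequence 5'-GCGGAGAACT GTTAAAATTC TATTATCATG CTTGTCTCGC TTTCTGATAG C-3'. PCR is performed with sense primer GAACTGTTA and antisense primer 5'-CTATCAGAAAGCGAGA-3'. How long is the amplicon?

Forward primer GAACTGTTA is found on the top strand at positions 6–14.
Reverse complement of the reverse primer: TCTCGCTTTCTGATAG. This occurs on the top strand at positions 35–50.
The product runs from position 6 to position 50, so its length is 50 − 6 + 1 = 45 bp.

45 bp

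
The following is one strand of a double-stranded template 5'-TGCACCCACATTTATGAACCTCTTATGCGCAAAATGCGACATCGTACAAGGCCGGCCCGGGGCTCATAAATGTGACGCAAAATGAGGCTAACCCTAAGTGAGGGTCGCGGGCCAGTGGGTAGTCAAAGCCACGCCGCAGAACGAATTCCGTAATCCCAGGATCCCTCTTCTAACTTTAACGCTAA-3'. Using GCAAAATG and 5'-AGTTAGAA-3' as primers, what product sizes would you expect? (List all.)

147 bp, 99 bp

The forward primer GCAAAATG matches the top strand at positions 29–36, 77–84.
The reverse primer's reverse complement is TTCTAACT, matching at positions 168–175.
Each forward site pairs with the reverse site to give a product ending at position 175: sizes 147, 99 bp.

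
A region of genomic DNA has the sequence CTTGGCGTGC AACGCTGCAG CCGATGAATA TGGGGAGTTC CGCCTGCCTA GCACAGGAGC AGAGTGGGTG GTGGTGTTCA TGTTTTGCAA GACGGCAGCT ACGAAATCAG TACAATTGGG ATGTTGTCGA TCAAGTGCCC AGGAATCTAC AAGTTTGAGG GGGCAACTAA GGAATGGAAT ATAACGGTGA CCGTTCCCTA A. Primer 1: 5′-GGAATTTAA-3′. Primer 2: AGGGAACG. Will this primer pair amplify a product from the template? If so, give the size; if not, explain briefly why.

Primer 1 (GGAATTTAA) does not match the top strand, and its reverse complement TTAAATTCC does not match either.
With no annealing site for primer 1, no amplification occurs.

No product — primer 1 has no binding site in the template.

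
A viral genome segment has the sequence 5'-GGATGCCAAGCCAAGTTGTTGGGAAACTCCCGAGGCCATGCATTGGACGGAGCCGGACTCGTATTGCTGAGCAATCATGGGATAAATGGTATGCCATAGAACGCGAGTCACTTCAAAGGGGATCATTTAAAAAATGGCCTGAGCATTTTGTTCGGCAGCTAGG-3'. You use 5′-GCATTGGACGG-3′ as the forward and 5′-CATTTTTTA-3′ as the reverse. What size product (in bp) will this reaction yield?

Forward primer GCATTGGACGG is found on the top strand at positions 40–50.
Taking the reverse complement of CATTTTTTA gives TAAAAAATG, found at positions 128–136 on the template; the primer anneals here to the top strand with its 3' end pointing upstream.
The product runs from position 40 to position 136, so its length is 136 − 40 + 1 = 97 bp.

97 bp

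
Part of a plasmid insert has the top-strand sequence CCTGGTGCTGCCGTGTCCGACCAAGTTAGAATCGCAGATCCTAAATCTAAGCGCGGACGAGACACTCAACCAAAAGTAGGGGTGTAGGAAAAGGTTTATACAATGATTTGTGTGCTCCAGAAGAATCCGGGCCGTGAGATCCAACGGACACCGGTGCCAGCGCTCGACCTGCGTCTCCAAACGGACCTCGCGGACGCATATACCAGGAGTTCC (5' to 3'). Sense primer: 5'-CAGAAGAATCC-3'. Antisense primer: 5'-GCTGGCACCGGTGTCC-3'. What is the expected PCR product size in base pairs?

The forward primer matches the template at positions 118–128.
The reverse primer's reverse complement is GGACACCGGTGCCAGC, which matches the template at positions 146–161.
Amplicon spans positions 118–161: 44 bp.

44 bp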